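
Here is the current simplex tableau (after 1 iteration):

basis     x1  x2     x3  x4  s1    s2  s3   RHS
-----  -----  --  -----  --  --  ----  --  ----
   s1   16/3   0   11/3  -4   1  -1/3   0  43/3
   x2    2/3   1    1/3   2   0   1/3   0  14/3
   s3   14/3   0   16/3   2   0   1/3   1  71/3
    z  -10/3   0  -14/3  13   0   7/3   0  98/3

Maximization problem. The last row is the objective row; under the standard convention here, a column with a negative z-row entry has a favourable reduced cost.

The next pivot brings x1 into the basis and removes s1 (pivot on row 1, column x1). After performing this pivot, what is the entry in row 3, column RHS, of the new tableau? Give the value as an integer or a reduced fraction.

Pivot element is row 1, column x1: 16/3.
Normalize row 1: new (row 1, RHS) = (43/3)/(16/3) = 43/16.
row 3 ← row 3 − (14/3)·(new row 1): 71/3 − (14/3)·(43/16) = 89/8.

89/8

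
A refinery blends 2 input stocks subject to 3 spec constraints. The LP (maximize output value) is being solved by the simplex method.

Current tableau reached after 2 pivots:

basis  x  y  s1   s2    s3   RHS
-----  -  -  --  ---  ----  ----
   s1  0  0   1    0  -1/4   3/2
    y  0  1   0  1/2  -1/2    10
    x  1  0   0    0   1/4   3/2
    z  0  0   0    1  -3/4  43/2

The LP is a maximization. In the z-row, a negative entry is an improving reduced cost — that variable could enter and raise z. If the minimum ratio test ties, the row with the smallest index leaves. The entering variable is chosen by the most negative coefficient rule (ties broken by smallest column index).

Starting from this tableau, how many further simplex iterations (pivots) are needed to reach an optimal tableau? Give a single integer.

pivot: s3 in, x out → z = 26
No improving column remains; optimal.

1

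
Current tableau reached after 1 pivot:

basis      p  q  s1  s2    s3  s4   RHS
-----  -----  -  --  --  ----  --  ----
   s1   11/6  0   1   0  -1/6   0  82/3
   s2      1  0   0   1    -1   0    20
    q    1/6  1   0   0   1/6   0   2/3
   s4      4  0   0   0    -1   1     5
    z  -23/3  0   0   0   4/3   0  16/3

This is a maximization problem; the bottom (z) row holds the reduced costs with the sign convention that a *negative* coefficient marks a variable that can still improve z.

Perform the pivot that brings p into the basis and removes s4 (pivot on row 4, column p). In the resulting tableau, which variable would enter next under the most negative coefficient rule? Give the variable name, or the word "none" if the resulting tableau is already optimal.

s3

Pivot element 4. New z-row = old z-row − (-23/3)·(row 4/4).
Updated z-row coefficients: p: 0, q: 0, s1: 0, s2: 0, s3: -7/12, s4: 23/12.
The most negative is -7/12 in column s3, so s3 would enter next.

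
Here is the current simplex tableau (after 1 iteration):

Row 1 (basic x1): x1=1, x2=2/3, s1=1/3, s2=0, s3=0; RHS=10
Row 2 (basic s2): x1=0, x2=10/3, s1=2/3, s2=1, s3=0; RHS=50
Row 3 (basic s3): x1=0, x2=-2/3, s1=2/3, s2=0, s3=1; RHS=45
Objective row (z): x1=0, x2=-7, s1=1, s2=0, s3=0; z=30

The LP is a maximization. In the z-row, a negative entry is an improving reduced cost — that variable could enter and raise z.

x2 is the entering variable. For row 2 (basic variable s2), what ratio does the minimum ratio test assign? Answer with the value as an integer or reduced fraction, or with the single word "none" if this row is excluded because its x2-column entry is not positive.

15

Ratio = RHS / (x2 entry) = 50 / (10/3) = 15.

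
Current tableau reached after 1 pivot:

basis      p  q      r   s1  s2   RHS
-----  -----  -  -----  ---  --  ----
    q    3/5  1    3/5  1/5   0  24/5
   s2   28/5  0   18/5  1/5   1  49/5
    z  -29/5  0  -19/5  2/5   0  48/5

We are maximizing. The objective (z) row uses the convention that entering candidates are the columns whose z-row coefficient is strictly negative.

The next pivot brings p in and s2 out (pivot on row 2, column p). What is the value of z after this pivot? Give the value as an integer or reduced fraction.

Minimum ratio for p: (49/5)/(28/5) = 7/4.
z changes by −(z-row coeff of p)·ratio = −(-29/5)·(7/4) = 203/20.
New z = 48/5 + (203/20) = 79/4.

79/4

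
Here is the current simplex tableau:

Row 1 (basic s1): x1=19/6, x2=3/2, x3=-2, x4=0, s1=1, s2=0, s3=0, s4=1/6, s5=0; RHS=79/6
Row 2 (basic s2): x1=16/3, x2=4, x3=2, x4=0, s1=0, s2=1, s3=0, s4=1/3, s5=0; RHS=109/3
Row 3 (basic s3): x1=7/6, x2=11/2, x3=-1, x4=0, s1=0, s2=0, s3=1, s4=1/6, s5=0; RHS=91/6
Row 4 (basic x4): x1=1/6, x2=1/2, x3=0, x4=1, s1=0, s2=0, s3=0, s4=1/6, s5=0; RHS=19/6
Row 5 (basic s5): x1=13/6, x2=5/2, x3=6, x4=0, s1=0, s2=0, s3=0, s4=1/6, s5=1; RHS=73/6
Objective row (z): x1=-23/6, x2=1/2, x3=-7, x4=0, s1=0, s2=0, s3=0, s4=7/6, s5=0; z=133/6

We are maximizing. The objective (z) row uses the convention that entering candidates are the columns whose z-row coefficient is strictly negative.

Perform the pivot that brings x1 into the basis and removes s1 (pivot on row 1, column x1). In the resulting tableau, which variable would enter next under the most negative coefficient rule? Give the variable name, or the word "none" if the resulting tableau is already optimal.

Pivot element 19/6. New z-row = old z-row − (-23/6)·(row 1/(19/6)).
Updated z-row coefficients: x1: 0, x2: 44/19, x3: -179/19, x4: 0, s1: 23/19, s2: 0, s3: 0, s4: 26/19, s5: 0.
The most negative is -179/19 in column x3, so x3 would enter next.

x3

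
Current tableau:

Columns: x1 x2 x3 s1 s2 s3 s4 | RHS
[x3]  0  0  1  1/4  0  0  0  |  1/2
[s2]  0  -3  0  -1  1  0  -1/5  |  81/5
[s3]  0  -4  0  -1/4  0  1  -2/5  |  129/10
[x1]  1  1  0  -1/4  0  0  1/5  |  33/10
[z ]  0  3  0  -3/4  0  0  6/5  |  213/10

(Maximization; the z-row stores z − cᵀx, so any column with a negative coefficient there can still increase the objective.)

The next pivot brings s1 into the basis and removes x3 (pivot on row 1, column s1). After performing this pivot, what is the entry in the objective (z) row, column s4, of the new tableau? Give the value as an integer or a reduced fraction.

Pivot element is row 1, column s1: 1/4.
Normalize row 1: new (row 1, s4) = 0/(1/4) = 0.
z-row ← z-row − (-3/4)·(new row 1): 6/5 − (-3/4)·0 = 6/5.

6/5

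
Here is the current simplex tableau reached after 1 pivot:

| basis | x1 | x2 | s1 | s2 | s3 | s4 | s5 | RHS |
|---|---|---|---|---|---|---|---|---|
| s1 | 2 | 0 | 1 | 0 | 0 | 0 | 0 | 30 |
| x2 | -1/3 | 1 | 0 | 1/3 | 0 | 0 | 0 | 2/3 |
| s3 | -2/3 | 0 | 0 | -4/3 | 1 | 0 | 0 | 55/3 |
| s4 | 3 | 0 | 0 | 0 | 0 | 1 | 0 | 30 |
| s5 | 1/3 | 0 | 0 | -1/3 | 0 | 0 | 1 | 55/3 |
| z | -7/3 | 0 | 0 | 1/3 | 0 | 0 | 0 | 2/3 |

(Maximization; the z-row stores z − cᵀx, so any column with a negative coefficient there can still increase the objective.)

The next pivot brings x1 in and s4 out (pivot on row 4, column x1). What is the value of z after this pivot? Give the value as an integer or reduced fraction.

Minimum ratio for x1: 30/3 = 10.
z changes by −(z-row coeff of x1)·ratio = −(-7/3)·10 = 70/3.
New z = 2/3 + (70/3) = 24.

24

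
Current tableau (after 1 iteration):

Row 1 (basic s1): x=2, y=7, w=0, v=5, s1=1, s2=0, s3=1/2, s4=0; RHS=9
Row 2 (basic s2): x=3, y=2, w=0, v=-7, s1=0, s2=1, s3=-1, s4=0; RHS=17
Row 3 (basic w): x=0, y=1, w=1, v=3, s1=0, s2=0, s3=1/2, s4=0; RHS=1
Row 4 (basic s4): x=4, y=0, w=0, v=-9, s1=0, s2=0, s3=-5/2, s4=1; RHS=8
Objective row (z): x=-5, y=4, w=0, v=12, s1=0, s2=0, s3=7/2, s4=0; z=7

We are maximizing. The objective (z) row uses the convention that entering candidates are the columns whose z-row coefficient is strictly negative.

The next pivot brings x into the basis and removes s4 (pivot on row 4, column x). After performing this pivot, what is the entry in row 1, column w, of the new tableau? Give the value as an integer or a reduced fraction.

0

Pivot element is row 4, column x: 4.
Normalize row 4: new (row 4, w) = 0/4 = 0.
row 1 ← row 1 − 2·(new row 4): 0 − 2·0 = 0.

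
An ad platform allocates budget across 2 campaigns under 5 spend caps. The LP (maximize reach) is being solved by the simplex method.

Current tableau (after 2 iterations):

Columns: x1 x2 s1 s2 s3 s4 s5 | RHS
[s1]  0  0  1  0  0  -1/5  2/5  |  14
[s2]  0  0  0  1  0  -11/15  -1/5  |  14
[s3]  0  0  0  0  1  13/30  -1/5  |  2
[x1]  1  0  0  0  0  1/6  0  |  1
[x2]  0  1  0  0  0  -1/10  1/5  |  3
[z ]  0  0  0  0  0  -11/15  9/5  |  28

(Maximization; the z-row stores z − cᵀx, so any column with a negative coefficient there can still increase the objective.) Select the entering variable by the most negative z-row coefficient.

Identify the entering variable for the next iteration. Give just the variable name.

s4

Objective-row coefficients: x1: 0, x2: 0, s1: 0, s2: 0, s3: 0, s4: -11/15, s5: 9/5.
The most negative is -11/15 in column s4, so s4 enters.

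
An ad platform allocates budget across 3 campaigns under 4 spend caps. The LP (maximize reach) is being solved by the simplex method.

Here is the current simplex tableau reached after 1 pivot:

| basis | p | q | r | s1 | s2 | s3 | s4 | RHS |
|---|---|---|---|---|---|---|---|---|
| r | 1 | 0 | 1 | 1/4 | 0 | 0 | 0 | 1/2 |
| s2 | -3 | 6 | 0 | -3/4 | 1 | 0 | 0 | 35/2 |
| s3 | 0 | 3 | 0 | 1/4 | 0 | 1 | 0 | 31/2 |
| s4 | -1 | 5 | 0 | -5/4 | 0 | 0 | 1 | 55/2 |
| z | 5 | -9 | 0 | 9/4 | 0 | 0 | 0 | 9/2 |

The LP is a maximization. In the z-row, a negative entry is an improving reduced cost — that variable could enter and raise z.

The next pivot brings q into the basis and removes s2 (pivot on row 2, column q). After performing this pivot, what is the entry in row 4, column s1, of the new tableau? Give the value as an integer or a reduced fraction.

Pivot element is row 2, column q: 6.
Normalize row 2: new (row 2, s1) = (-3/4)/6 = -1/8.
row 4 ← row 4 − 5·(new row 2): -5/4 − 5·(-1/8) = -5/8.

-5/8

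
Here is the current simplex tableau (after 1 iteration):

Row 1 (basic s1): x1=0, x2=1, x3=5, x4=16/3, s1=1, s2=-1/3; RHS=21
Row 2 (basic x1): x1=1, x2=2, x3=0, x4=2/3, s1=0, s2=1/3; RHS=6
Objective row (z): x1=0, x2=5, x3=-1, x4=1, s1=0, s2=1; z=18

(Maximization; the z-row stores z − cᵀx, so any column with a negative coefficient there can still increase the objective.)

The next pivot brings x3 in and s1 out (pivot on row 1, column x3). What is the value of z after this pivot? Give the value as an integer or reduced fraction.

111/5

Minimum ratio for x3: 21/5 = 21/5.
z changes by −(z-row coeff of x3)·ratio = −(-1)·(21/5) = 21/5.
New z = 18 + (21/5) = 111/5.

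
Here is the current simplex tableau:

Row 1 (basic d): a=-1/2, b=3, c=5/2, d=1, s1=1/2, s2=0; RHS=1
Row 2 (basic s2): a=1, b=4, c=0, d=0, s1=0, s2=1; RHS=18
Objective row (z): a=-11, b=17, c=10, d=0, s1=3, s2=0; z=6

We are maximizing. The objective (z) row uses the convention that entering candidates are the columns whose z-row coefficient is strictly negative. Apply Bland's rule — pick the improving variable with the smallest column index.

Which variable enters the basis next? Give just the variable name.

Objective-row coefficients: a: -11, b: 17, c: 10, d: 0, s1: 3, s2: 0.
Improving columns: a. Bland's rule picks the smallest column index → a.

a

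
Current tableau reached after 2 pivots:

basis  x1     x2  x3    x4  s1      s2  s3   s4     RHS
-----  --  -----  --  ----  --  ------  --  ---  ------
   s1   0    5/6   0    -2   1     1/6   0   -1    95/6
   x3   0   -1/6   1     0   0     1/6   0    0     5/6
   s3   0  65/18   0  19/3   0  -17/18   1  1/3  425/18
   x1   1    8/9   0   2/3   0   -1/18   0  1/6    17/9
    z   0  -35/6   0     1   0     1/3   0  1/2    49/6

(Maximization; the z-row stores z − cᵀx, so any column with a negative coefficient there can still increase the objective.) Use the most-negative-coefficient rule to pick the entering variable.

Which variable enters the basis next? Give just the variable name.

x2

Objective-row coefficients: x1: 0, x2: -35/6, x3: 0, x4: 1, s1: 0, s2: 1/3, s3: 0, s4: 1/2.
The most negative is -35/6 in column x2, so x2 enters.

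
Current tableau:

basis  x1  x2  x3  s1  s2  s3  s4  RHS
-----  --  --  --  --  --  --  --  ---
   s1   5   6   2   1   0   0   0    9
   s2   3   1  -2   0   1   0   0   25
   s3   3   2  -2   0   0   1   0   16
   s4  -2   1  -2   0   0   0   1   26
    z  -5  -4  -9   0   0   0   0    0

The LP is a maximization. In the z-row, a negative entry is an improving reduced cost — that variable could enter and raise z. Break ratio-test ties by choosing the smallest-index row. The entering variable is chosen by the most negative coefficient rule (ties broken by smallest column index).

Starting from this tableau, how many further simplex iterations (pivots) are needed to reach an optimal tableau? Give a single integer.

1

pivot: x3 in, s1 out → z = 81/2
No improving column remains; optimal.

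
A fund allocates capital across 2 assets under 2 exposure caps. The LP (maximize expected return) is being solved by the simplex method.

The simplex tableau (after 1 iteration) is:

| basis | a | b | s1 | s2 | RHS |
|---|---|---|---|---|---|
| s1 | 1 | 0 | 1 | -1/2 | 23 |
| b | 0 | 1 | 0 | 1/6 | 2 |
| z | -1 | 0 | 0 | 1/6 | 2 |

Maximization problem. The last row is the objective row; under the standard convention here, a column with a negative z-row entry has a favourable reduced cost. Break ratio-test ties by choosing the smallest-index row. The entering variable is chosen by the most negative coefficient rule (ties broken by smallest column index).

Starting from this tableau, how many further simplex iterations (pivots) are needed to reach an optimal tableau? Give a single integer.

pivot: a in, s1 out → z = 25
pivot: s2 in, b out → z = 29
No improving column remains; optimal.

2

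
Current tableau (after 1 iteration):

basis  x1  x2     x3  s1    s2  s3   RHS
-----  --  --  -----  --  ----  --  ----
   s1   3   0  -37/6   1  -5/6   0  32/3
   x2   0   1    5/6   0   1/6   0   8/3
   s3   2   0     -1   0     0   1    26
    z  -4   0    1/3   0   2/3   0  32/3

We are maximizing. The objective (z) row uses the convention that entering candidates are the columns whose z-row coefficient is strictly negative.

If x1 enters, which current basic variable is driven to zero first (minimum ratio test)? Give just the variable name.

s1

Ratios: row 1 (s1): (32/3)/3 = 32/9; row 2 (x2): entry 0 ≤ 0, skip; row 3 (s3): 26/2 = 13.
Minimum ratio 32/9 is in the s1 row, so s1 leaves.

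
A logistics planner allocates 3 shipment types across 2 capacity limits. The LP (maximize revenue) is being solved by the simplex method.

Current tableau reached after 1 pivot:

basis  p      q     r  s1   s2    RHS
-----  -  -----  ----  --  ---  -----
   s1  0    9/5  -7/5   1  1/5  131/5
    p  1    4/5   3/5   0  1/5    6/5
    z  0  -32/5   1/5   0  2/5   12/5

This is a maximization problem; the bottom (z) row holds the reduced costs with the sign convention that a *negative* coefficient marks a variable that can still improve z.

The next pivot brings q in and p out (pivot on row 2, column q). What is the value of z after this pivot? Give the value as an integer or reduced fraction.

12

Minimum ratio for q: (6/5)/(4/5) = 3/2.
z changes by −(z-row coeff of q)·ratio = −(-32/5)·(3/2) = 48/5.
New z = 12/5 + (48/5) = 12.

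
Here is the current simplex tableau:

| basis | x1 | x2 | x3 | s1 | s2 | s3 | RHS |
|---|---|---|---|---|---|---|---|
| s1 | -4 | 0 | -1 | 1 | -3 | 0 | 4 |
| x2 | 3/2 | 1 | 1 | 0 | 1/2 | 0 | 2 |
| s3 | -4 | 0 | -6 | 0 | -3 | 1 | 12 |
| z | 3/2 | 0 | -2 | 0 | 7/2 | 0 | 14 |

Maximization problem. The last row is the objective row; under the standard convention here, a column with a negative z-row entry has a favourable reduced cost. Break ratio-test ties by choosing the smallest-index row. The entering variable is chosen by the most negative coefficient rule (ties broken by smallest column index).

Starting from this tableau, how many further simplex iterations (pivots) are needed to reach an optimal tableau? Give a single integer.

pivot: x3 in, x2 out → z = 18
No improving column remains; optimal.

1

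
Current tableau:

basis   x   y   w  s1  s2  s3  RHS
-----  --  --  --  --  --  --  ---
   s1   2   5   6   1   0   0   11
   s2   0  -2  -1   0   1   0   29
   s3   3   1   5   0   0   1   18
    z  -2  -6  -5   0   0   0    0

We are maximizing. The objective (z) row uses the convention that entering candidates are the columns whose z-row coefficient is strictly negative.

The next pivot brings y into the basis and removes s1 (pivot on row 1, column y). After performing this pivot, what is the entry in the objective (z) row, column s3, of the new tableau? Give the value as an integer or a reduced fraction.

0

Pivot element is row 1, column y: 5.
Normalize row 1: new (row 1, s3) = 0/5 = 0.
z-row ← z-row − (-6)·(new row 1): 0 − (-6)·0 = 0.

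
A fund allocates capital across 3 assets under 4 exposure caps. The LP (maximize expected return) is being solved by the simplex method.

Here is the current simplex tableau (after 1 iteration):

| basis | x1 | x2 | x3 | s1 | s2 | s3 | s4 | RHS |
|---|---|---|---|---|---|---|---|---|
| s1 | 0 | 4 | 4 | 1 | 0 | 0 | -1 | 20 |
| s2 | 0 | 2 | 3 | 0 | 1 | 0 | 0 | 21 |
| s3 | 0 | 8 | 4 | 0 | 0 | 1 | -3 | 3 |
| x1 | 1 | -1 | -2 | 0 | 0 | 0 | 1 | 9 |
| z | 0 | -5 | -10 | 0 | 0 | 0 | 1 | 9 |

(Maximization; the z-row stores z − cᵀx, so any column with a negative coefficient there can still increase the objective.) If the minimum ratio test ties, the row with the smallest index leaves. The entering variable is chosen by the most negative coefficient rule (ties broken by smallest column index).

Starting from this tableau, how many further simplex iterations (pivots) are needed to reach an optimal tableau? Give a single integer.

2

pivot: x3 in, s3 out → z = 33/2
pivot: s4 in, s2 out → z = 212/3
No improving column remains; optimal.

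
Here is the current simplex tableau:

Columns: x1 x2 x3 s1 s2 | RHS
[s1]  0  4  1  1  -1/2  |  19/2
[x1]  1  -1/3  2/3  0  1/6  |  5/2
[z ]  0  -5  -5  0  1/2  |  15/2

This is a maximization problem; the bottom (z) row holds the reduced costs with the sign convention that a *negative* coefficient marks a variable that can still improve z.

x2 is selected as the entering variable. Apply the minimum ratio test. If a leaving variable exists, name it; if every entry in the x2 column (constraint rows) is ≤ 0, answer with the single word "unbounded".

s1

Ratios: row 1 (s1): (19/2)/4 = 19/8; row 2 (x1): entry -1/3 ≤ 0, skip.
Minimum ratio is in the s1 row, so s1 leaves.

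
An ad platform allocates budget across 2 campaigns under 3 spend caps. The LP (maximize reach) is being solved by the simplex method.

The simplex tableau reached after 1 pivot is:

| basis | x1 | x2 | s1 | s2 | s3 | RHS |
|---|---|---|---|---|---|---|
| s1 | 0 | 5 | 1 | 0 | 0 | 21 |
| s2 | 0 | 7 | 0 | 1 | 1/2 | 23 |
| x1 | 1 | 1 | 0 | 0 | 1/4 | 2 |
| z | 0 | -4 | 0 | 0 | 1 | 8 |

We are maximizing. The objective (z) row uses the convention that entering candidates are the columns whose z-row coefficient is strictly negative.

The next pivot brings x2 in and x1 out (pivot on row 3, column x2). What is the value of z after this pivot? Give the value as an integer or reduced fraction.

16

Minimum ratio for x2: 2/1 = 2.
z changes by −(z-row coeff of x2)·ratio = −(-4)·2 = 8.
New z = 8 + 8 = 16.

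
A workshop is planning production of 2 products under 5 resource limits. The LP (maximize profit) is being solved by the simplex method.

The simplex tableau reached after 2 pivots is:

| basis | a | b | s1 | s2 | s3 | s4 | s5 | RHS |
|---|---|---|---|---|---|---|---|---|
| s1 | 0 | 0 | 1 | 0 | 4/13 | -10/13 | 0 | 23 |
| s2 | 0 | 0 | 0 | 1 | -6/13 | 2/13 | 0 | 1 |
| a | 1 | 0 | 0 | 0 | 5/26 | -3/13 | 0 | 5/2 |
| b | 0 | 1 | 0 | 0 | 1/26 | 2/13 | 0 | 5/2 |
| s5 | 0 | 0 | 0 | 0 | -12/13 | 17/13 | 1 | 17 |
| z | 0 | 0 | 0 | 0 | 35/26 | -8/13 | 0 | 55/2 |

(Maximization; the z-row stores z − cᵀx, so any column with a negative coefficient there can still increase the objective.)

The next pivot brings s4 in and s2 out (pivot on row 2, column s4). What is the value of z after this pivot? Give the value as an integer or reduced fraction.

Minimum ratio for s4: 1/(2/13) = 13/2.
z changes by −(z-row coeff of s4)·ratio = −(-8/13)·(13/2) = 4.
New z = 55/2 + 4 = 63/2.

63/2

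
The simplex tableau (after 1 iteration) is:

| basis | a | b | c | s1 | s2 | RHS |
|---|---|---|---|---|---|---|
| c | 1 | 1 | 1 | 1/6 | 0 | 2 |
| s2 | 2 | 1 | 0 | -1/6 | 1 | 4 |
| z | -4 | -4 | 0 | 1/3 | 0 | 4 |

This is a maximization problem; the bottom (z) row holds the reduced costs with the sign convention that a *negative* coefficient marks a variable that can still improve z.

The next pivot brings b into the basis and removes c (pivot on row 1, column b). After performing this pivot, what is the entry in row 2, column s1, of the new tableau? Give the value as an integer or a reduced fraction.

Pivot element is row 1, column b: 1.
Normalize row 1: new (row 1, s1) = (1/6)/1 = 1/6.
row 2 ← row 2 − 1·(new row 1): -1/6 − 1·(1/6) = -1/3.

-1/3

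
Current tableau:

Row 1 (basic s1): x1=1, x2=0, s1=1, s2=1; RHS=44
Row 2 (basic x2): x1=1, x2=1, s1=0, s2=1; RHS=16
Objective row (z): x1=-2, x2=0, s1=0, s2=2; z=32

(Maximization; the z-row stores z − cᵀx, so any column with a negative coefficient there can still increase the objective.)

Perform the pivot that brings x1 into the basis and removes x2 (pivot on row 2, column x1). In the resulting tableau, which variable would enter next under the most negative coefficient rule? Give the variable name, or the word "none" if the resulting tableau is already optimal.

Pivot element 1. New z-row = old z-row − (-2)·(row 2/1).
Updated z-row coefficients: x1: 0, x2: 2, s1: 0, s2: 4.
No coefficient is strictly negative; the tableau after this pivot is optimal.

none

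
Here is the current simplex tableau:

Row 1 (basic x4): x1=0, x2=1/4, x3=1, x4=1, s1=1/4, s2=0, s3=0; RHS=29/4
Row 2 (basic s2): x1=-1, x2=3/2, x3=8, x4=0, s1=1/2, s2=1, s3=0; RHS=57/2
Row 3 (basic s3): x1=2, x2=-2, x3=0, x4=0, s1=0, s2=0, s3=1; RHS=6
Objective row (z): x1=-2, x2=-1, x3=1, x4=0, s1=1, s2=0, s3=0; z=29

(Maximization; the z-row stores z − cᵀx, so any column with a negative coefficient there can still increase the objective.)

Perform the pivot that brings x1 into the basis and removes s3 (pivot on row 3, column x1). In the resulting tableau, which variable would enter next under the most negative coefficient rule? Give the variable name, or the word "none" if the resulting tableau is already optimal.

Pivot element 2. New z-row = old z-row − (-2)·(row 3/2).
Updated z-row coefficients: x1: 0, x2: -3, x3: 1, x4: 0, s1: 1, s2: 0, s3: 1.
The most negative is -3 in column x2, so x2 would enter next.

x2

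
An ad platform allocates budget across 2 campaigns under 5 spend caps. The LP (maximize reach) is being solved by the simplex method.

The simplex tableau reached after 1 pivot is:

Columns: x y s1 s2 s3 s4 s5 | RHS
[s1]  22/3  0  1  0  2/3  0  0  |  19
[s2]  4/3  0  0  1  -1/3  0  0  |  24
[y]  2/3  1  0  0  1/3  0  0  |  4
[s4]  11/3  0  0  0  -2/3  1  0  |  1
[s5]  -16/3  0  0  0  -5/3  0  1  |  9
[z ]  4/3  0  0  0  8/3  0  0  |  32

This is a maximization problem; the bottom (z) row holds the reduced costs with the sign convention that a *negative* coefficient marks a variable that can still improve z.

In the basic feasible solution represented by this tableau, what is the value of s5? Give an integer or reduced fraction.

9

s5 is basic (row 5); its value is the RHS of that row: 9.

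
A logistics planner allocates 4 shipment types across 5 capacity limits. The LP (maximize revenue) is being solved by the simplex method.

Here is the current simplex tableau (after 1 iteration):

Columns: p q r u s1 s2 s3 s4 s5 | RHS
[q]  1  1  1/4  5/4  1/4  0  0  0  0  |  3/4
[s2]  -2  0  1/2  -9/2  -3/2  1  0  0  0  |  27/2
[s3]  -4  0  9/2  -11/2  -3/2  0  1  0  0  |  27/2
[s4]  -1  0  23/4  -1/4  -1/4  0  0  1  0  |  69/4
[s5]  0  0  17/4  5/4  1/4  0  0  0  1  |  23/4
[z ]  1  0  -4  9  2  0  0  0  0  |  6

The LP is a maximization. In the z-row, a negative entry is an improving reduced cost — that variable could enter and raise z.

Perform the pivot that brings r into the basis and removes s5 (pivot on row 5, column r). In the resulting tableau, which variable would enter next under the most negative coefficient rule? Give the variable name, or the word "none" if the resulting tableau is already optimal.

none

Pivot element 17/4. New z-row = old z-row − (-4)·(row 5/(17/4)).
Updated z-row coefficients: p: 1, q: 0, r: 0, u: 173/17, s1: 38/17, s2: 0, s3: 0, s4: 0, s5: 16/17.
No coefficient is strictly negative; the tableau after this pivot is optimal.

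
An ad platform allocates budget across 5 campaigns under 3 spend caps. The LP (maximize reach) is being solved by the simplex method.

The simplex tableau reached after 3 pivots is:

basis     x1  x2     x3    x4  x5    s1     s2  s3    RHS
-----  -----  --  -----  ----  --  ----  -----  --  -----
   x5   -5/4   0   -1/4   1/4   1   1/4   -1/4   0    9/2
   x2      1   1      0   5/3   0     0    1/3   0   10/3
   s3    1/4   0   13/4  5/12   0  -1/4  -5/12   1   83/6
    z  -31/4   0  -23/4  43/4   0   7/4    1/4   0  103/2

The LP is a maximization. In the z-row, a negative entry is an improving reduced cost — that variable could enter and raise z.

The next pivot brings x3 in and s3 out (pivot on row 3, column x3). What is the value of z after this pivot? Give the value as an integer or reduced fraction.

2963/39

Minimum ratio for x3: (83/6)/(13/4) = 166/39.
z changes by −(z-row coeff of x3)·ratio = −(-23/4)·(166/39) = 1909/78.
New z = 103/2 + (1909/78) = 2963/39.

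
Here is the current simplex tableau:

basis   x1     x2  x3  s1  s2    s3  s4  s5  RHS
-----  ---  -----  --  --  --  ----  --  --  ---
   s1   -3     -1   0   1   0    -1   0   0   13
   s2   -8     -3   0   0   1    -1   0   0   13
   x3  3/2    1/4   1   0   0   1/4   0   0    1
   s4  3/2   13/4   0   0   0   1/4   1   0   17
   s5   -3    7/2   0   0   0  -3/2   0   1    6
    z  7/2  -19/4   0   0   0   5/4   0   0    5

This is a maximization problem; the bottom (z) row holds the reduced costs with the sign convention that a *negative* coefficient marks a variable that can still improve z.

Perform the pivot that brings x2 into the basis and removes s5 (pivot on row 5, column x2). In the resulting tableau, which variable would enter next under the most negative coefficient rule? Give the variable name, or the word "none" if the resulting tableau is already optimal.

s3

Pivot element 7/2. New z-row = old z-row − (-19/4)·(row 5/(7/2)).
Updated z-row coefficients: x1: -4/7, x2: 0, x3: 0, s1: 0, s2: 0, s3: -11/14, s4: 0, s5: 19/14.
The most negative is -11/14 in column s3, so s3 would enter next.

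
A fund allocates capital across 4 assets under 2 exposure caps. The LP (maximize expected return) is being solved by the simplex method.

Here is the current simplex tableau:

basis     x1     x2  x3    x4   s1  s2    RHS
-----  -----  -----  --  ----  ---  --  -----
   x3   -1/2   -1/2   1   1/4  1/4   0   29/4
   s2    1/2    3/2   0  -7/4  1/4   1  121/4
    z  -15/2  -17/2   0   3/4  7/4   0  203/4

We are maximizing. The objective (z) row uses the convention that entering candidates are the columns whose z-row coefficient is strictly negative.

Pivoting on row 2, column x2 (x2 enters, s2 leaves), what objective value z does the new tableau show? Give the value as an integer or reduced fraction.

1333/6

Minimum ratio for x2: (121/4)/(3/2) = 121/6.
z changes by −(z-row coeff of x2)·ratio = −(-17/2)·(121/6) = 2057/12.
New z = 203/4 + (2057/12) = 1333/6.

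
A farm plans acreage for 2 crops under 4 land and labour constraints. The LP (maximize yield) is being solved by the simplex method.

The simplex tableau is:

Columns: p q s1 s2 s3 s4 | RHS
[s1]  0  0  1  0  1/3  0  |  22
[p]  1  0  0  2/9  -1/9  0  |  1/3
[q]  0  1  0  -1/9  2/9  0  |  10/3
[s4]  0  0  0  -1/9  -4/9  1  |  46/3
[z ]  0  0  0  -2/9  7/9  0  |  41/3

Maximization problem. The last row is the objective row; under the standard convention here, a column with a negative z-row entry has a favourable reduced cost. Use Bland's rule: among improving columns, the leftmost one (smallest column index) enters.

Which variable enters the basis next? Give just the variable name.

Objective-row coefficients: p: 0, q: 0, s1: 0, s2: -2/9, s3: 7/9, s4: 0.
Improving columns: s2. Bland's rule picks the smallest column index → s2.

s2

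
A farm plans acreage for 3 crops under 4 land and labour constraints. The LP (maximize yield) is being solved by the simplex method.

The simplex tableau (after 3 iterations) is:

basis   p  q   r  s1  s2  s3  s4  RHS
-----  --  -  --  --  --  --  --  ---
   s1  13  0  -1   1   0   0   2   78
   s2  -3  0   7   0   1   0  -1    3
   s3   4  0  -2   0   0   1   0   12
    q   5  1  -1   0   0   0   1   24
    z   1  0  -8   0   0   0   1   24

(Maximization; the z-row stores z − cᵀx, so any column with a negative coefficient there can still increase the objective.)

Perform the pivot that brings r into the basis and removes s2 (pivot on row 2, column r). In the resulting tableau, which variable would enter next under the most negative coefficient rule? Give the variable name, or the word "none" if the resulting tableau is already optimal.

Pivot element 7. New z-row = old z-row − (-8)·(row 2/7).
Updated z-row coefficients: p: -17/7, q: 0, r: 0, s1: 0, s2: 8/7, s3: 0, s4: -1/7.
The most negative is -17/7 in column p, so p would enter next.

p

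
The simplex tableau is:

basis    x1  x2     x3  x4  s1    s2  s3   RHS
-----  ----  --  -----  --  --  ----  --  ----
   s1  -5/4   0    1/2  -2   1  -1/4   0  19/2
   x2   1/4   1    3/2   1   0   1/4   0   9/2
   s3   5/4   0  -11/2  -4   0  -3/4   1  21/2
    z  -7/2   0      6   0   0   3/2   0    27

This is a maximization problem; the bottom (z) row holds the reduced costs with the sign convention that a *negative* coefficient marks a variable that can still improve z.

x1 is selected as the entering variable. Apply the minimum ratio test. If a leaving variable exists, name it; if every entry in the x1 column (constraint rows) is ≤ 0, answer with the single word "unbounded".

Ratios: row 1 (s1): entry -5/4 ≤ 0, skip; row 2 (x2): (9/2)/(1/4) = 18; row 3 (s3): (21/2)/(5/4) = 42/5.
Minimum ratio is in the s3 row, so s3 leaves.

s3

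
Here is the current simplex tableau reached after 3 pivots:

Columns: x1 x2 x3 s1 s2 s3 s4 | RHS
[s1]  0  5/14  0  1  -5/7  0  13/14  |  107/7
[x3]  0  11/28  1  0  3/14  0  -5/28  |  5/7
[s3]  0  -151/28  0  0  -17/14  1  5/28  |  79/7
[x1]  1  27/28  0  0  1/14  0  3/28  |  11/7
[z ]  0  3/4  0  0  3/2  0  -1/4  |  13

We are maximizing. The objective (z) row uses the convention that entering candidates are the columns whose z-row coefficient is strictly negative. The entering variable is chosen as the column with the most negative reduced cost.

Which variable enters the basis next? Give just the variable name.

s4

Objective-row coefficients: x1: 0, x2: 3/4, x3: 0, s1: 0, s2: 3/2, s3: 0, s4: -1/4.
The most negative is -1/4 in column s4, so s4 enters.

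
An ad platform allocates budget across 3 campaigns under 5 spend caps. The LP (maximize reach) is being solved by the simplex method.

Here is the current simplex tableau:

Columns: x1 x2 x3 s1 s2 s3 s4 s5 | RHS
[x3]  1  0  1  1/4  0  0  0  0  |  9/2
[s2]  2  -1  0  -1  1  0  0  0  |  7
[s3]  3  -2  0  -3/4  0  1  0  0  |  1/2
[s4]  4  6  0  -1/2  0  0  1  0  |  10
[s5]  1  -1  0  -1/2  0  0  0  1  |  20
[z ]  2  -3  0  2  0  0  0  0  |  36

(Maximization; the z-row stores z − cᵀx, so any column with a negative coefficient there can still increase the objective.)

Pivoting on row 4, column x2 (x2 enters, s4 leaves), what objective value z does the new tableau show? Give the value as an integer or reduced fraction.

Minimum ratio for x2: 10/6 = 5/3.
z changes by −(z-row coeff of x2)·ratio = −(-3)·(5/3) = 5.
New z = 36 + 5 = 41.

41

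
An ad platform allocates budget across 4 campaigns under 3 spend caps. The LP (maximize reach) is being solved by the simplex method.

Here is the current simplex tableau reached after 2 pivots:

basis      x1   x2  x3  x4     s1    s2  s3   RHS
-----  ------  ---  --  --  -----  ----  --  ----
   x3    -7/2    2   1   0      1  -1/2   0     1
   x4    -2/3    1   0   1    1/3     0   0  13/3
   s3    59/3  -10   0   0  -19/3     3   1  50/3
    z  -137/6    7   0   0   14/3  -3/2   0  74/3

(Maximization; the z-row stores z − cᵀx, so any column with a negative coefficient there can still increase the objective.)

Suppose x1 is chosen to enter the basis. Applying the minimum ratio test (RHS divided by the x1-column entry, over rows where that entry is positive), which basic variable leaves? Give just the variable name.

Ratios: row 1 (x3): entry -7/2 ≤ 0, skip; row 2 (x4): entry -2/3 ≤ 0, skip; row 3 (s3): (50/3)/(59/3) = 50/59.
Minimum ratio 50/59 is in the s3 row, so s3 leaves.

s3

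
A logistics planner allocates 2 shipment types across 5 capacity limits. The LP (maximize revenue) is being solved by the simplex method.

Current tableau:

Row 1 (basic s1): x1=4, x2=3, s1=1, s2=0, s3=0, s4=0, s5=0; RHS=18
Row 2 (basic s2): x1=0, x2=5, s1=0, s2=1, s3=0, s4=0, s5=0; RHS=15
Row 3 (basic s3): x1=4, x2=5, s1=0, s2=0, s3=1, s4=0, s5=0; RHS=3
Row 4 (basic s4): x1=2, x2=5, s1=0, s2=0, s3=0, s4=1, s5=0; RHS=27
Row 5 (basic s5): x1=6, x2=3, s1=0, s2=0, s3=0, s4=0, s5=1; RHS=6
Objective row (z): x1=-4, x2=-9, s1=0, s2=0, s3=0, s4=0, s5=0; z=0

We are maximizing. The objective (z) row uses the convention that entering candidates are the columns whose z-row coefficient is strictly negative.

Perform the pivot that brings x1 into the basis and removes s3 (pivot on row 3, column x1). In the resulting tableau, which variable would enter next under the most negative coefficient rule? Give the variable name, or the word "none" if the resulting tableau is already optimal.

x2

Pivot element 4. New z-row = old z-row − (-4)·(row 3/4).
Updated z-row coefficients: x1: 0, x2: -4, s1: 0, s2: 0, s3: 1, s4: 0, s5: 0.
The most negative is -4 in column x2, so x2 would enter next.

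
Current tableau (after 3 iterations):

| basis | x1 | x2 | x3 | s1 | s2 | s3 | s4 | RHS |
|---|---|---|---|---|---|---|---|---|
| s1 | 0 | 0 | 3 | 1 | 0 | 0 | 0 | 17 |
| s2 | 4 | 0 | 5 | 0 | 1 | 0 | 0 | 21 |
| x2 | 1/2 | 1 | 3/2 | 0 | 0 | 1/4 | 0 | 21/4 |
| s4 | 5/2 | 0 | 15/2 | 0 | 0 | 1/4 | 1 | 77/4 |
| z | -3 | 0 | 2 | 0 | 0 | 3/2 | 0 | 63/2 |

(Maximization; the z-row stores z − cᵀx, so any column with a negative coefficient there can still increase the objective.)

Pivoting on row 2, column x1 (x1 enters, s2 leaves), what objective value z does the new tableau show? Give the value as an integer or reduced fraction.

Minimum ratio for x1: 21/4 = 21/4.
z changes by −(z-row coeff of x1)·ratio = −(-3)·(21/4) = 63/4.
New z = 63/2 + (63/4) = 189/4.

189/4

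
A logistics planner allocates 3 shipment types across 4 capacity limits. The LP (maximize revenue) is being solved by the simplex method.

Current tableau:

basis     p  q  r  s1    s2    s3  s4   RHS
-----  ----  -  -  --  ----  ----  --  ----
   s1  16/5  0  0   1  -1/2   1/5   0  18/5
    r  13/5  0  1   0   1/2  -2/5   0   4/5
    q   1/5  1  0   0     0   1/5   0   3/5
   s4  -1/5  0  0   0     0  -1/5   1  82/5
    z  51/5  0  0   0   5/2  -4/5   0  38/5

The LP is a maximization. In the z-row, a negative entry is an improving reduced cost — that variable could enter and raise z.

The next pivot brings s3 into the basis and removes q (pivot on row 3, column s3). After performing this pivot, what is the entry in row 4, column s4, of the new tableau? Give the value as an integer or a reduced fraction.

Pivot element is row 3, column s3: 1/5.
Normalize row 3: new (row 3, s4) = 0/(1/5) = 0.
row 4 ← row 4 − (-1/5)·(new row 3): 1 − (-1/5)·0 = 1.

1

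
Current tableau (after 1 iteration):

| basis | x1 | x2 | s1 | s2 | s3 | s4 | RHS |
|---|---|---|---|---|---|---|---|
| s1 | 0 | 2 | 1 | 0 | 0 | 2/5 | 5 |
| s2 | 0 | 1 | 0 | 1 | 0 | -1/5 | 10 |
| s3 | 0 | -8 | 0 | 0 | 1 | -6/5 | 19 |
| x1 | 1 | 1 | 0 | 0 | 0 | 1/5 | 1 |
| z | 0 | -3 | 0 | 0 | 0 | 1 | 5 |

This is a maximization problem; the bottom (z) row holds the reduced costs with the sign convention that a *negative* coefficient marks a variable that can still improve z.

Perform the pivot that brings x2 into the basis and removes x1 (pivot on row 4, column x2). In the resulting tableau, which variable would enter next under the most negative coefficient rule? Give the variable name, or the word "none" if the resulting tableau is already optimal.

none

Pivot element 1. New z-row = old z-row − (-3)·(row 4/1).
Updated z-row coefficients: x1: 3, x2: 0, s1: 0, s2: 0, s3: 0, s4: 8/5.
No coefficient is strictly negative; the tableau after this pivot is optimal.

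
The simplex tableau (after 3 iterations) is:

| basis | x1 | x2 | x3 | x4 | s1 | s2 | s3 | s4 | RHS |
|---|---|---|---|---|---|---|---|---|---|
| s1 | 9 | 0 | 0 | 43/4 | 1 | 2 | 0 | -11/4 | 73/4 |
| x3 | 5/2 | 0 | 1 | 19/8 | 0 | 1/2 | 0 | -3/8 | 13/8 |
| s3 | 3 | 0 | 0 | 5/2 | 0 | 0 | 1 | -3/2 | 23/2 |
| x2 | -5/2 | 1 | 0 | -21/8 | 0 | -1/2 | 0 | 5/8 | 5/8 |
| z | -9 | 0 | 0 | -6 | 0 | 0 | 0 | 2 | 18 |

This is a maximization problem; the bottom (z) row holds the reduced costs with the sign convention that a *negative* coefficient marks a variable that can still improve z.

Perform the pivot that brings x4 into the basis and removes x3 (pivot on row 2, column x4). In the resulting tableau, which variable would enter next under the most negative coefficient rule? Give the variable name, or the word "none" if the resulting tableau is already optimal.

Pivot element 19/8. New z-row = old z-row − (-6)·(row 2/(19/8)).
Updated z-row coefficients: x1: -51/19, x2: 0, x3: 48/19, x4: 0, s1: 0, s2: 24/19, s3: 0, s4: 20/19.
The most negative is -51/19 in column x1, so x1 would enter next.

x1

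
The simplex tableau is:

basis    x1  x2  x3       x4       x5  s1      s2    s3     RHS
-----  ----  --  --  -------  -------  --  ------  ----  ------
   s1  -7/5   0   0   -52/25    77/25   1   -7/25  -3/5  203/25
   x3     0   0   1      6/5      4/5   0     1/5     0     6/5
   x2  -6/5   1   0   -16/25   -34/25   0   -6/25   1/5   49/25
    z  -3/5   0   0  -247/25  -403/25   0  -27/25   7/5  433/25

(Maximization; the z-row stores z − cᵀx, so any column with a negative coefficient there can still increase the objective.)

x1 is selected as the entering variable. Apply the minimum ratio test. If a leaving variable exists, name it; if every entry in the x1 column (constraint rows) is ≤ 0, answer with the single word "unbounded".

x1-column entries: row 1: -7/5, row 2: 0, row 3: -6/5. All ≤ 0, so x1 can increase without bound; the LP is unbounded in this direction.

unbounded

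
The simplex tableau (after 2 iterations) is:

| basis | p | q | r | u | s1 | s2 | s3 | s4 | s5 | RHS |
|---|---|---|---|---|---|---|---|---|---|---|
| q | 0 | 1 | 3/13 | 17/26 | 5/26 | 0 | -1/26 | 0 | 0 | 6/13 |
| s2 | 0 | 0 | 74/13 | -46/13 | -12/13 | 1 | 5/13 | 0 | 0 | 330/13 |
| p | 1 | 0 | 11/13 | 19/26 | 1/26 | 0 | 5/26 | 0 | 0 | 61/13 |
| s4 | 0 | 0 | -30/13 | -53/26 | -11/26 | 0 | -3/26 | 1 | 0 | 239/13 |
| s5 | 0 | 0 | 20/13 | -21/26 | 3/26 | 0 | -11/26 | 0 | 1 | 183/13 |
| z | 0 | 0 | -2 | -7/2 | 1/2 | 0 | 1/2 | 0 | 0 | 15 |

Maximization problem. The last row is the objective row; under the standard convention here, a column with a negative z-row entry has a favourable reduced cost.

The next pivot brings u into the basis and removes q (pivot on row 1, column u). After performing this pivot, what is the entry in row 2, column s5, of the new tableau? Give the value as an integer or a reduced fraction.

Pivot element is row 1, column u: 17/26.
Normalize row 1: new (row 1, s5) = 0/(17/26) = 0.
row 2 ← row 2 − (-46/13)·(new row 1): 0 − (-46/13)·0 = 0.

0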